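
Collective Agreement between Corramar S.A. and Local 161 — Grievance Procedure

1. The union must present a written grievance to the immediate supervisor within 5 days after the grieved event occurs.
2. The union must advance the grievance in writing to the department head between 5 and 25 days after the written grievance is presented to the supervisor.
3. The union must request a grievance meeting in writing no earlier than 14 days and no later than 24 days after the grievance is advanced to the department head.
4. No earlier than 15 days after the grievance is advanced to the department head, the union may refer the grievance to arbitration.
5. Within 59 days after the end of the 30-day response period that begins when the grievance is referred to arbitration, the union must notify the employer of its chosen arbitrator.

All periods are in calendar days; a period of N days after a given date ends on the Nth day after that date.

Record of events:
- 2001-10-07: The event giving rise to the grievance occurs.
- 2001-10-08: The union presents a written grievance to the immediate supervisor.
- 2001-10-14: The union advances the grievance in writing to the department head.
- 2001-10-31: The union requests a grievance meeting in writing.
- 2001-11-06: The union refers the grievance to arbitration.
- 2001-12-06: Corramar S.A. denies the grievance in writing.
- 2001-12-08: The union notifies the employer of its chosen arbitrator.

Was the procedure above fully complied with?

Step 1 — counting 5 days from 2001-10-07 (when the grieved event occurs) gives a deadline of 2001-10-12; 2001-10-08 is within that limit.
Step 2 — 5 and 25 days from 2001-10-08 (when the written grievance is presented to the supervisor) are 2001-10-13 and 2001-11-02 respectively; done 2001-10-14 — within the window.
Step 3 — 14 and 24 days from 2001-10-14 (when the grievance is advanced to the department head) are 2001-10-28 and 2001-11-07 respectively; done 2001-10-31 — within the window.
Step 4 — must wait 15 days from 2001-10-14 (when the grievance is advanced to the department head), so not before 2001-10-29; 2001-11-06 is on or after that date.
Step 5 — counting 59 days from 2001-12-06 (end of the 30-day response period, which began when the grievance is referred to arbitration on 2001-11-06) gives a deadline of 2002-02-03; completed 2001-12-08, before the deadline.

Yes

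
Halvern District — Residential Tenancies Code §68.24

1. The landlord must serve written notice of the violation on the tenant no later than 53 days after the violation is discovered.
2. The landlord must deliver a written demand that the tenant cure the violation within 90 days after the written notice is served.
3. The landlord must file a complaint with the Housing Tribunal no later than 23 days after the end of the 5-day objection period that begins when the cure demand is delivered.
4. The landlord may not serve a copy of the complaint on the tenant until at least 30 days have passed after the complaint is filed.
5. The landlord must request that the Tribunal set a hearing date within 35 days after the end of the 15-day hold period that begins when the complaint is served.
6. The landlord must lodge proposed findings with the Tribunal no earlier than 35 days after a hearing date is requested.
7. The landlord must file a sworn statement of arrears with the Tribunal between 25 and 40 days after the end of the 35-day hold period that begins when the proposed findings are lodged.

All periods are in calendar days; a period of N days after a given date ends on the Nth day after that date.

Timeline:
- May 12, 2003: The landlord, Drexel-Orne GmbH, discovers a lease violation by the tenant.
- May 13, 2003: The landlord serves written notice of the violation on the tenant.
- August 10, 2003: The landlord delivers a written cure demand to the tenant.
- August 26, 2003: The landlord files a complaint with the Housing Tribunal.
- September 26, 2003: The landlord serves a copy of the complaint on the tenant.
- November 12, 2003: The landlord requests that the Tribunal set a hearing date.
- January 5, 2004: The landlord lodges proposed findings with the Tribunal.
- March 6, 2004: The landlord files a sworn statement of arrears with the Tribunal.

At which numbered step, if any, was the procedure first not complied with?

(1) due by May 12, 2003 + 53 days = July 4, 2003; completed May 13, 2003, before the deadline.
(2) due by May 13, 2003 + 90 days = August 11, 2003; completed August 10, 2003, before the deadline.
(3) due by August 15, 2003 + 23 days = September 7, 2003; August 26, 2003 is within that limit.
(4) permitted from August 26, 2003 + 30 days = September 25, 2003 onward; September 26, 2003 is on or after that date.
(5) due by October 11, 2003 + 35 days = November 15, 2003; completed November 12, 2003, before the deadline.
(6) permitted from November 12, 2003 + 35 days = December 17, 2003 onward; done January 5, 2004 — permitted.
(7) the permitted window runs from February 9, 2004 + 25 = March 5, 2004 to February 9, 2004 + 40 = March 20, 2004; March 6, 2004 falls inside that range.

None — every step was satisfied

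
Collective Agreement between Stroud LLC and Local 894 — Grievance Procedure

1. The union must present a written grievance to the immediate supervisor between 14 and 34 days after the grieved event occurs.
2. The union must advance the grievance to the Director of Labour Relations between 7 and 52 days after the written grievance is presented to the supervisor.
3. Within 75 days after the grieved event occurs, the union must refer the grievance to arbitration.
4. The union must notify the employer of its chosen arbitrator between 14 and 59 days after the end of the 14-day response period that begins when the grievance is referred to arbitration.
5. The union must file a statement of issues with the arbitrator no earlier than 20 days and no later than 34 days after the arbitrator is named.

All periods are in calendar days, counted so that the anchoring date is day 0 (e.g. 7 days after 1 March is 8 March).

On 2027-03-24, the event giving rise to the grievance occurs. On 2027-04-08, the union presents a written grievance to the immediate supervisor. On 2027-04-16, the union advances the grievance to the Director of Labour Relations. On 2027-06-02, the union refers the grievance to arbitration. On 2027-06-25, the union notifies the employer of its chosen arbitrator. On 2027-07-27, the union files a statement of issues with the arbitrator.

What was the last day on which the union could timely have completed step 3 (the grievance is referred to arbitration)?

Step 3 runs from 2027-03-24, when the grieved event occurs. 75 days after 2027-03-24 is 2027-06-07.

2027-06-07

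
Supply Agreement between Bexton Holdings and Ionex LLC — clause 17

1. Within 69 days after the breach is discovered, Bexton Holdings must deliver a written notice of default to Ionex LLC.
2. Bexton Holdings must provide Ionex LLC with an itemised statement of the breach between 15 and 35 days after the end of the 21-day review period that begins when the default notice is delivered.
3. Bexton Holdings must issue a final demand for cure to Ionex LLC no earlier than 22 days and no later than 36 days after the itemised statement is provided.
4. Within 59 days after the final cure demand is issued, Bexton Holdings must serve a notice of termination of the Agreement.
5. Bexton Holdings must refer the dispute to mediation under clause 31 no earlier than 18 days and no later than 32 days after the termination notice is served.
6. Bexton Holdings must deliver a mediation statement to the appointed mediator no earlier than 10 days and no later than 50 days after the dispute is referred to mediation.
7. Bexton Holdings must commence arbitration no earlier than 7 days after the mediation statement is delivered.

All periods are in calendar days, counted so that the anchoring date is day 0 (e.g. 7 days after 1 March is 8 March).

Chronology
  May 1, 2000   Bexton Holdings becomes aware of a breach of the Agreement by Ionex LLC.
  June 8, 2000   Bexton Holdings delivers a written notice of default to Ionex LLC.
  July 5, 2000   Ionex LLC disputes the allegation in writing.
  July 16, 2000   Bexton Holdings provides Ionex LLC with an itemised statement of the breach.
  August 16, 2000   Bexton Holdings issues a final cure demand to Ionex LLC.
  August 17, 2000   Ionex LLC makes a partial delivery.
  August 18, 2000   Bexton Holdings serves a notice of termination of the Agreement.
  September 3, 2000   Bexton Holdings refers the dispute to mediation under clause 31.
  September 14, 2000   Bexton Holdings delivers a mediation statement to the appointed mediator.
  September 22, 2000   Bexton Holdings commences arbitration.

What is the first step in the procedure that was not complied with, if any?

(1) due by May 1, 2000 + 69 days = July 9, 2000; done June 8, 2000 — timely.
(2) the permitted window runs from June 29, 2000 + 15 = July 14, 2000 to June 29, 2000 + 35 = August 3, 2000; done July 16, 2000 — within the window.
(3) the permitted window runs from July 16, 2000 + 22 = August 7, 2000 to July 16, 2000 + 36 = August 21, 2000; August 16, 2000 falls inside that range.
(4) due by August 16, 2000 + 59 days = October 14, 2000; done August 18, 2000 — timely.
(5) the permitted window runs from August 18, 2000 + 18 = September 5, 2000 to August 18, 2000 + 32 = September 19, 2000; September 3, 2000 is 2 days too early.
The analysis stops there.

Step 5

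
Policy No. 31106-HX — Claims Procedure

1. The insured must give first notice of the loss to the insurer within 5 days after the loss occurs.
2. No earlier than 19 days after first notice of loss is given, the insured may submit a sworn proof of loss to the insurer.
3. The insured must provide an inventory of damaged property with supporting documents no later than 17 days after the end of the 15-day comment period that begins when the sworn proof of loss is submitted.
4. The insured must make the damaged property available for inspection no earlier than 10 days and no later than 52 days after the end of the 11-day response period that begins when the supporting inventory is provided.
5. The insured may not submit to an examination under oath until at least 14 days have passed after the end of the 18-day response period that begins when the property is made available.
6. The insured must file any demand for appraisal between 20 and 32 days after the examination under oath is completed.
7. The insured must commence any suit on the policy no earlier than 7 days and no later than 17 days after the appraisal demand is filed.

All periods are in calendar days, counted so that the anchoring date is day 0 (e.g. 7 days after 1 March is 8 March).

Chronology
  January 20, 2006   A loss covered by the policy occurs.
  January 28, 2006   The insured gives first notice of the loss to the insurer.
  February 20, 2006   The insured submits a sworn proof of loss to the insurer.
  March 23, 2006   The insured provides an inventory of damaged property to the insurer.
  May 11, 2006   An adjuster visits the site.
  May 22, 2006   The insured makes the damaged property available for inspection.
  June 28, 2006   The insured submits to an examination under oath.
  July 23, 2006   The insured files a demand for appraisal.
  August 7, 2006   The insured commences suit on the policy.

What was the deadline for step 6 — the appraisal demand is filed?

July 30, 2006

Step 6 runs from June 28, 2006, when the examination under oath is completed. The window is 20–32 days after June 28, 2006; it closes on July 30, 2006.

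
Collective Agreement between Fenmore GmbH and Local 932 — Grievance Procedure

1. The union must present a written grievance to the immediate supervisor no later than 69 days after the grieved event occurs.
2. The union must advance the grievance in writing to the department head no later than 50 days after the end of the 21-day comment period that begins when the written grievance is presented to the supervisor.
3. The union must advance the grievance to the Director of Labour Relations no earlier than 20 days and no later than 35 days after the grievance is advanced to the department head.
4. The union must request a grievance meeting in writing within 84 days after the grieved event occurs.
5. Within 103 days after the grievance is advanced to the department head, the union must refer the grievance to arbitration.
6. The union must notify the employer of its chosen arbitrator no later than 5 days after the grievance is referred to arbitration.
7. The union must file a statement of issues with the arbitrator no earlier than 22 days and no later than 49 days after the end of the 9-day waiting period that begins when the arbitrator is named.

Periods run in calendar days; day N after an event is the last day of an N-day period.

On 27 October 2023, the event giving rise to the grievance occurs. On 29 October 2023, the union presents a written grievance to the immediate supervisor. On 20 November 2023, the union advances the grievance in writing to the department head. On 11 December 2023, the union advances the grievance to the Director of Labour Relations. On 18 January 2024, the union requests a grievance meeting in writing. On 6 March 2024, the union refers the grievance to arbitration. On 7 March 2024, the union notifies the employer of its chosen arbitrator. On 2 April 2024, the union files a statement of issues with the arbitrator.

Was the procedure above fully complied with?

(1) due by 27 October 2023 + 69 days = 4 January 2024; 29 October 2023 is within that limit.
(2) due by 19 November 2023 + 50 days = 8 January 2024; done 20 November 2023 — timely.
(3) the permitted window runs from 20 November 2023 + 20 = 10 December 2023 to 20 November 2023 + 35 = 25 December 2023; done 11 December 2023 — within the window.
(4) due by 27 October 2023 + 84 days = 19 January 2024; done 18 January 2024 — timely.
(5) due by 20 November 2023 + 103 days = 2 March 2024; not done until 6 March 2024, 4 days after the deadline.

No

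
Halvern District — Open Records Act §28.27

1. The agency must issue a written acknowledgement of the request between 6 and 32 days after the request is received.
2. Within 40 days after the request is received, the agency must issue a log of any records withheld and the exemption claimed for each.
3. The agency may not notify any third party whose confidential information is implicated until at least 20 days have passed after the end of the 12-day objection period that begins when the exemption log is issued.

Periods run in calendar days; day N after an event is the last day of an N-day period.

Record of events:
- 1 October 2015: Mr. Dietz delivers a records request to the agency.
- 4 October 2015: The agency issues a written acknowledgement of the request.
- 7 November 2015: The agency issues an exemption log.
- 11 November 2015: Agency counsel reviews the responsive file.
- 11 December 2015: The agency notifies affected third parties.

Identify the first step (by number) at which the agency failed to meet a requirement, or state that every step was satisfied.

Step 1

Step 1: the window is 6–32 days after 1 October 2015 (when the request is received), so 7 October 2015 through 2 November 2015; 4 October 2015 is 3 days too early.
That is the first point of non-compliance.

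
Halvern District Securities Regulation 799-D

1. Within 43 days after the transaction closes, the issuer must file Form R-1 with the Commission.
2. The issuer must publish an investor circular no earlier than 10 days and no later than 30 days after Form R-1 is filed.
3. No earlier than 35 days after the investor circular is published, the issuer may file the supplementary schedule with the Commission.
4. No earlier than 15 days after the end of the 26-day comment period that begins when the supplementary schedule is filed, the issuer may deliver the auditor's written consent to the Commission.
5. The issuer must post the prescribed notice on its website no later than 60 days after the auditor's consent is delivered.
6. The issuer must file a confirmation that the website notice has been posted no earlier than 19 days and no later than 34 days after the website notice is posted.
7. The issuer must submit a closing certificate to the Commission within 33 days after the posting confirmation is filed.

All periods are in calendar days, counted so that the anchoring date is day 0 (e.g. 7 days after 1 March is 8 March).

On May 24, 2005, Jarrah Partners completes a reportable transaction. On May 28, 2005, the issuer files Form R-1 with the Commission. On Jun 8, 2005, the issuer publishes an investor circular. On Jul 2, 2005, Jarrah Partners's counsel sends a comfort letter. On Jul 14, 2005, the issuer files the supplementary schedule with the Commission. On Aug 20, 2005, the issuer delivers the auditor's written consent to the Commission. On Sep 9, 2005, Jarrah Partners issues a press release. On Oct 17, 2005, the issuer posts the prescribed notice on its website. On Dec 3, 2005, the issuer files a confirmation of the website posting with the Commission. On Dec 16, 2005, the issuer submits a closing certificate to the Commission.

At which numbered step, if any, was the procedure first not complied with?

Step 4

Step 1: 43 days after May 24, 2005 (when the transaction closes) is Jul 6, 2005; May 28, 2005 is within that limit.
Step 2: the window is 10–30 days after May 28, 2005 (when Form R-1 is filed), so Jun 7, 2005 through Jun 27, 2005; done Jun 8, 2005, which is between those dates.
Step 3: the earliest permitted date is 35 days after Jun 8, 2005 (when the investor circular is published), i.e. Jul 13, 2005; done Jul 14, 2005, after the minimum wait.
Step 4: the earliest permitted date is 15 days after Aug 9, 2005 (end of the 26-day comment period, which began when the supplementary schedule is filed on Jul 14, 2005), i.e. Aug 24, 2005; done Aug 20, 2005 — 4 days too early.
That is the first point of non-compliance.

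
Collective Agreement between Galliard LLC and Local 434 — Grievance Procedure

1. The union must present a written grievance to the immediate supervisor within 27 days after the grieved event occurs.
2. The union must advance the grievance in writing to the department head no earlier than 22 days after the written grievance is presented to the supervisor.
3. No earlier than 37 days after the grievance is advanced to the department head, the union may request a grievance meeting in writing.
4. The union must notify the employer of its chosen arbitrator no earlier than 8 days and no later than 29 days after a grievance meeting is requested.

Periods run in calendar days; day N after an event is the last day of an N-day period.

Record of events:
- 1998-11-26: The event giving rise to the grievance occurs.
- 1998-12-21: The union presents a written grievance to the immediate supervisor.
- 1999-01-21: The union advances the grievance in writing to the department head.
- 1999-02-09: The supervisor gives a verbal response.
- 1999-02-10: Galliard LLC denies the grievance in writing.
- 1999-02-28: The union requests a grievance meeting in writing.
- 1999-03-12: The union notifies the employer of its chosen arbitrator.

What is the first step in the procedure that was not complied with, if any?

Step 1 — counting 27 days from 1998-11-26 (when the grieved event occurs) gives a deadline of 1998-12-23; done 1998-12-21 — timely.
Step 2 — must wait 22 days from 1998-12-21 (when the written grievance is presented to the supervisor), so not before 1999-01-12; done 1999-01-21 — permitted.
Step 3 — must wait 37 days from 1999-01-21 (when the grievance is advanced to the department head), so not before 1999-02-27; done 1999-02-28 — permitted.
Step 4 — 8 and 29 days from 1999-02-28 (when a grievance meeting is requested) are 1999-03-08 and 1999-03-29 respectively; 1999-03-12 falls inside that range.

None — every step was satisfied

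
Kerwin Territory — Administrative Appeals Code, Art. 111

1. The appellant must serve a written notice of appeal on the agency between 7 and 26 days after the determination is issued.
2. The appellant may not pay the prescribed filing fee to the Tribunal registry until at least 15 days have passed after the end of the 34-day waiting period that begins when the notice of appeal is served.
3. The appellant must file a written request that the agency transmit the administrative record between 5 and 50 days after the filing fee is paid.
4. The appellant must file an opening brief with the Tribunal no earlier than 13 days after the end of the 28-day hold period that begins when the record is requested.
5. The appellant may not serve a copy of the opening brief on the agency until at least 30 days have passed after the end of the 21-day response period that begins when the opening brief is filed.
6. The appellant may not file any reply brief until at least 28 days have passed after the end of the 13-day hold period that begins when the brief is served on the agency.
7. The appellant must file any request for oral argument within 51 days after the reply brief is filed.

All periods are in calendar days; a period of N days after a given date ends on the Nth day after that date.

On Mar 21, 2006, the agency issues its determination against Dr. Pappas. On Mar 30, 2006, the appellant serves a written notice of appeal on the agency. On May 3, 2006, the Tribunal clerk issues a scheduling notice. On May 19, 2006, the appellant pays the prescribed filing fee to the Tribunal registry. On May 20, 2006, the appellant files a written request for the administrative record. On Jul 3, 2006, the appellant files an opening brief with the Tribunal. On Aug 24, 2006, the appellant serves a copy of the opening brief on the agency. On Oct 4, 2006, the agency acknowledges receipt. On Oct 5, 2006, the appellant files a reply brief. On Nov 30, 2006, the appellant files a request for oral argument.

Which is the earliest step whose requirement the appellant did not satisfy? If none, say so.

Step 3

Step 1 — 7 and 26 days from Mar 21, 2006 (when the determination is issued) are Mar 28, 2006 and Apr 16, 2006 respectively; Mar 30, 2006 falls inside that range.
Step 2 — must wait 15 days from May 3, 2006 (end of the 34-day waiting period, which began when the notice of appeal is served on Mar 30, 2006), so not before May 18, 2006; May 19, 2006 is on or after that date.
Step 3 — 5 and 50 days from May 19, 2006 (when the filing fee is paid) are May 24, 2006 and Jul 8, 2006 respectively; done May 20, 2006 — 4 days before the window opened.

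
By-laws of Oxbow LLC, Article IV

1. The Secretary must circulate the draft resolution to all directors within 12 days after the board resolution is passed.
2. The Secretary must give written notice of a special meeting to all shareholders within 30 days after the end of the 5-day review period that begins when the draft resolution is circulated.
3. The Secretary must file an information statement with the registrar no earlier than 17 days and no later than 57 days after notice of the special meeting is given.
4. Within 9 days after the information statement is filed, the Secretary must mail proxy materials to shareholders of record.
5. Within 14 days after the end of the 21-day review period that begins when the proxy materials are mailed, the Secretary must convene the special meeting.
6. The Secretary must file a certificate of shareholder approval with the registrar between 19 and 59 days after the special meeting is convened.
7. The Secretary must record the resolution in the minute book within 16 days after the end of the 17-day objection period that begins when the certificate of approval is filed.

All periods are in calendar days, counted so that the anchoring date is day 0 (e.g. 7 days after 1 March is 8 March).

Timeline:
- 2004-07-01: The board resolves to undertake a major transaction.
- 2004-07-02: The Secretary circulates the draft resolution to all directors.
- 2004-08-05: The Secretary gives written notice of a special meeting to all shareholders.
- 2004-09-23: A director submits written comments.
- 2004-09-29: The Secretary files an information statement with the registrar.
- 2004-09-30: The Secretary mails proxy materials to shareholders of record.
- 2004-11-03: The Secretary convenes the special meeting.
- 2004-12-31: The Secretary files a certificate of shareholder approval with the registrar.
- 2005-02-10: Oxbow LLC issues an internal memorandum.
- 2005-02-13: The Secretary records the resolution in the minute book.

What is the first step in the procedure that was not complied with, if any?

(1) due by 2004-07-01 + 12 days = 2004-07-13; completed 2004-07-02, before the deadline.
(2) due by 2004-07-07 + 30 days = 2004-08-06; done 2004-08-05 — timely.
(3) the permitted window runs from 2004-08-05 + 17 = 2004-08-22 to 2004-08-05 + 57 = 2004-10-01; 2004-09-29 falls inside that range.
(4) due by 2004-09-29 + 9 days = 2004-10-08; 2004-09-30 is within that limit.
(5) due by 2004-10-21 + 14 days = 2004-11-04; done 2004-11-03 — timely.
(6) the permitted window runs from 2004-11-03 + 19 = 2004-11-22 to 2004-11-03 + 59 = 2005-01-01; done 2004-12-31, which is between those dates.
(7) due by 2005-01-17 + 16 days = 2005-02-02; done 2005-02-13 — 11 days late.

Step 7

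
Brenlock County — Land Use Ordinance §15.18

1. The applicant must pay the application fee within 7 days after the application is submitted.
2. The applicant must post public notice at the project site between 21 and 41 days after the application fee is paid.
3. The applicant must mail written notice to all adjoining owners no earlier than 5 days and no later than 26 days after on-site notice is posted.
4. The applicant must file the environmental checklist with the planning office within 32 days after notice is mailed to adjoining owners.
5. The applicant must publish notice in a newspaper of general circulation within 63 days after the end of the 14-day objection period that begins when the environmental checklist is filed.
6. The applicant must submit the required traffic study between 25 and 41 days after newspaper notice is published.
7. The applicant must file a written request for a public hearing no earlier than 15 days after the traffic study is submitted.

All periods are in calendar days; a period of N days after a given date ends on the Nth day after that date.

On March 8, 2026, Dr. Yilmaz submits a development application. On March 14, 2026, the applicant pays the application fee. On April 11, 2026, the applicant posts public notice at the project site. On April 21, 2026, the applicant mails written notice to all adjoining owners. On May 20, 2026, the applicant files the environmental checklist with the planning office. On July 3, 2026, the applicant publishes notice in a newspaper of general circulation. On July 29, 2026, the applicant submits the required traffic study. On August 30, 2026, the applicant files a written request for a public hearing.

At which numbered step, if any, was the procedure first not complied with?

None — every step was satisfied

Step 1: 7 days after March 8, 2026 (when the application is submitted) is March 15, 2026; March 14, 2026 is within that limit.
Step 2: the window is 21–41 days after March 14, 2026 (when the application fee is paid), so April 4, 2026 through April 24, 2026; done April 11, 2026, which is between those dates.
Step 3: the window is 5–26 days after April 11, 2026 (when on-site notice is posted), so April 16, 2026 through May 7, 2026; done April 21, 2026 — within the window.
Step 4: 32 days after April 21, 2026 (when notice is mailed to adjoining owners) is May 23, 2026; done May 20, 2026 — timely.
Step 5: 63 days after June 3, 2026 (end of the 14-day objection period, which began when the environmental checklist is filed on May 20, 2026) is August 5, 2026; July 3, 2026 is within that limit.
Step 6: the window is 25–41 days after July 3, 2026 (when newspaper notice is published), so July 28, 2026 through August 13, 2026; July 29, 2026 falls inside that range.
Step 7: the earliest permitted date is 15 days after July 29, 2026 (when the traffic study is submitted), i.e. August 13, 2026; August 30, 2026 is on or after that date.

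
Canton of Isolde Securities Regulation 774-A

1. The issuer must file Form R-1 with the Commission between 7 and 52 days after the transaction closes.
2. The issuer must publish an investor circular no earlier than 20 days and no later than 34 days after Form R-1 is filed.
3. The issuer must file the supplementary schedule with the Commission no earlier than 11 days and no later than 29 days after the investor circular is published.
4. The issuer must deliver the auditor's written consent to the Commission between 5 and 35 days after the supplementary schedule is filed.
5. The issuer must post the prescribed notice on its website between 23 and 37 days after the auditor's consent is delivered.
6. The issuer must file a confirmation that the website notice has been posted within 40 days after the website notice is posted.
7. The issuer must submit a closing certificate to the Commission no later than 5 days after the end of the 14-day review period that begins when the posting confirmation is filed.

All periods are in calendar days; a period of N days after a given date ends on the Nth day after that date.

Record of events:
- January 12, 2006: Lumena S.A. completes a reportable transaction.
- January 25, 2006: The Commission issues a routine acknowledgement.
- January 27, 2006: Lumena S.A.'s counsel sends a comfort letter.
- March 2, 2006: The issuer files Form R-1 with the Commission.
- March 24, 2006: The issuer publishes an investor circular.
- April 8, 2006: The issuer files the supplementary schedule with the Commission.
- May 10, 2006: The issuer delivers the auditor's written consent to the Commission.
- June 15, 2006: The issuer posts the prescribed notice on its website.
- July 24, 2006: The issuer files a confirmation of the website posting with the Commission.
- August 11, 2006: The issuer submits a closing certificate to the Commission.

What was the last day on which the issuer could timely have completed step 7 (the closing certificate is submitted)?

August 12, 2006

The posting confirmation is filed on July 24, 2006; the 14-day review period therefore ends August 7, 2006, and step 7 runs from that date. 5 days after August 7, 2006 is August 12, 2006.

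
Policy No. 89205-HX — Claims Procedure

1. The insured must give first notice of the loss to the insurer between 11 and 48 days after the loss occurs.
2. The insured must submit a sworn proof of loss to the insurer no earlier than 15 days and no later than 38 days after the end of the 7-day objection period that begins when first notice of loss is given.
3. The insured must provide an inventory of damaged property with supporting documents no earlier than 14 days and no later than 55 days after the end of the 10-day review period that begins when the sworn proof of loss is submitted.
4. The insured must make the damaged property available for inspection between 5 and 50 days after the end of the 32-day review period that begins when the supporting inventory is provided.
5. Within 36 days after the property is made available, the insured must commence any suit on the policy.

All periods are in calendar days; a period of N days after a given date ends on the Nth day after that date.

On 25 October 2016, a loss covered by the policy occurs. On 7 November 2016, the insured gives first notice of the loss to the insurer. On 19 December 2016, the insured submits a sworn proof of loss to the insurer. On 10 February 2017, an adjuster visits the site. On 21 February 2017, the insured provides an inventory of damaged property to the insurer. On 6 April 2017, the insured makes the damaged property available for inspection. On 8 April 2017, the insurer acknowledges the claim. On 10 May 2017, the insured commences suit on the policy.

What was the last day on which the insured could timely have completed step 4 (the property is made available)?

The supporting inventory is provided on 21 February 2017; the 32-day review period therefore ends 25 March 2017, and step 4 runs from that date. The window is 5–50 days after 25 March 2017; it closes on 14 May 2017.

14 May 2017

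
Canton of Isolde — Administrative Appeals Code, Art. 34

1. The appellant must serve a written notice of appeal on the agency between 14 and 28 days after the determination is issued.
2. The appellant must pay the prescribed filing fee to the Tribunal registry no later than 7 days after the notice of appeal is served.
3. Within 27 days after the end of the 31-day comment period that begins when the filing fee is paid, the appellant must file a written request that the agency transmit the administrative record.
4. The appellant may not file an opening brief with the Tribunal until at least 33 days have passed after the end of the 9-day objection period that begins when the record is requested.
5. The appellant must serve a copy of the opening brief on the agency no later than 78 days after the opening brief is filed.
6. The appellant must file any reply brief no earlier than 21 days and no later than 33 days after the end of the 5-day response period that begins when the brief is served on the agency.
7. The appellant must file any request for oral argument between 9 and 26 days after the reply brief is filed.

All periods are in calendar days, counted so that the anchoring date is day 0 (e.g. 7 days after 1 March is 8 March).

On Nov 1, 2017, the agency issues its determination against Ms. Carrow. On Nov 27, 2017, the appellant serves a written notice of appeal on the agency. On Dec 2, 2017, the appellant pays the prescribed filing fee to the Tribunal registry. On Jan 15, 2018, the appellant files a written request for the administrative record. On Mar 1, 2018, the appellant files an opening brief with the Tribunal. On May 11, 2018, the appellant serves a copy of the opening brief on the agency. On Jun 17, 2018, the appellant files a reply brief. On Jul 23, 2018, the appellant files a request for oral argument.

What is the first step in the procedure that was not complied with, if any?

Step 7

(1) the permitted window runs from Nov 1, 2017 + 14 = Nov 15, 2017 to Nov 1, 2017 + 28 = Nov 29, 2017; done Nov 27, 2017 — within the window.
(2) due by Nov 27, 2017 + 7 days = Dec 4, 2017; Dec 2, 2017 is within that limit.
(3) due by Jan 2, 2018 + 27 days = Jan 29, 2018; Jan 15, 2018 is within that limit.
(4) permitted from Jan 24, 2018 + 33 days = Feb 26, 2018 onward; Mar 1, 2018 is on or after that date.
(5) due by Mar 1, 2018 + 78 days = May 18, 2018; May 11, 2018 is within that limit.
(6) the permitted window runs from May 16, 2018 + 21 = Jun 6, 2018 to May 16, 2018 + 33 = Jun 18, 2018; Jun 17, 2018 falls inside that range.
(7) the permitted window runs from Jun 17, 2018 + 9 = Jun 26, 2018 to Jun 17, 2018 + 26 = Jul 13, 2018; Jul 23, 2018 is 10 days past the end of the window.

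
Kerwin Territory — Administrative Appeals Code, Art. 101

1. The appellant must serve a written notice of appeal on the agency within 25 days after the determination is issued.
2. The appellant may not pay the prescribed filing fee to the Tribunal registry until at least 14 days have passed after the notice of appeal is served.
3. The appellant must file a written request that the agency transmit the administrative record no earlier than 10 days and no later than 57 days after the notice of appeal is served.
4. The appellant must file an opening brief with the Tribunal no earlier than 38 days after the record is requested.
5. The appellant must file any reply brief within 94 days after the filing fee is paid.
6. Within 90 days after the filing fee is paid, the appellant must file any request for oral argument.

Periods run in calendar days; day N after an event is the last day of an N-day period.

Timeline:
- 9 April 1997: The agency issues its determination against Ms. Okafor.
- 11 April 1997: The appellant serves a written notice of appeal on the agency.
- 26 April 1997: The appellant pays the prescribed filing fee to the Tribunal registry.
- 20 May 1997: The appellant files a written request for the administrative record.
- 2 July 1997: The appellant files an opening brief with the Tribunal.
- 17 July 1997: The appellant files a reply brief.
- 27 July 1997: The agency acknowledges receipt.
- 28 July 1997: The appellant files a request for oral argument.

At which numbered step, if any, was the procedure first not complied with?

Step 1 — counting 25 days from 9 April 1997 (when the determination is issued) gives a deadline of 4 May 1997; completed 11 April 1997, before the deadline.
Step 2 — must wait 14 days from 11 April 1997 (when the notice of appeal is served), so not before 25 April 1997; 26 April 1997 is on or after that date.
Step 3 — 10 and 57 days from 11 April 1997 (when the notice of appeal is served) are 21 April 1997 and 7 June 1997 respectively; done 20 May 1997 — within the window.
Step 4 — must wait 38 days from 20 May 1997 (when the record is requested), so not before 27 June 1997; 2 July 1997 is on or after that date.
Step 5 — counting 94 days from 26 April 1997 (when the filing fee is paid) gives a deadline of 29 July 1997; done 17 July 1997 — timely.
Step 6 — counting 90 days from 26 April 1997 (when the filing fee is paid) gives a deadline of 25 July 1997; 28 July 1997 misses that deadline by 3 days.
Later steps need not be reached.

Step 6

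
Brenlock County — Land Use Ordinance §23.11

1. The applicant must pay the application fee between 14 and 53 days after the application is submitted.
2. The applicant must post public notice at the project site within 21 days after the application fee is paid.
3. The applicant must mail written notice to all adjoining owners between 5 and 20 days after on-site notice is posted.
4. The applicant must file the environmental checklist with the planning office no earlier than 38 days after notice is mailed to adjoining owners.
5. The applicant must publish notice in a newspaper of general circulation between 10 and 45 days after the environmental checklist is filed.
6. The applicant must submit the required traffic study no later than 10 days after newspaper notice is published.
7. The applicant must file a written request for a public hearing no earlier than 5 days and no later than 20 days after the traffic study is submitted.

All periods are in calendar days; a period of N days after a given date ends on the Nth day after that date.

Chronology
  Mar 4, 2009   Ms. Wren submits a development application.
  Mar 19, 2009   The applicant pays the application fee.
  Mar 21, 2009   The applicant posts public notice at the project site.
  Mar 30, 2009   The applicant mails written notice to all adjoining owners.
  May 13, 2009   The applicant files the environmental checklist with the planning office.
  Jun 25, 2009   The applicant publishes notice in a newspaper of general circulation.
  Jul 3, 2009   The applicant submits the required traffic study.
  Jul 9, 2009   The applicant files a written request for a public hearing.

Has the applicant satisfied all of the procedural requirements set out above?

Yes

Step 1 — 14 and 53 days from Mar 4, 2009 (when the application is submitted) are Mar 18, 2009 and Apr 26, 2009 respectively; Mar 19, 2009 falls inside that range.
Step 2 — counting 21 days from Mar 19, 2009 (when the application fee is paid) gives a deadline of Apr 9, 2009; done Mar 21, 2009 — timely.
Step 3 — 5 and 20 days from Mar 21, 2009 (when on-site notice is posted) are Mar 26, 2009 and Apr 10, 2009 respectively; done Mar 30, 2009 — within the window.
Step 4 — must wait 38 days from Mar 30, 2009 (when notice is mailed to adjoining owners), so not before May 7, 2009; May 13, 2009 is on or after that date.
Step 5 — 10 and 45 days from May 13, 2009 (when the environmental checklist is filed) are May 23, 2009 and Jun 27, 2009 respectively; done Jun 25, 2009, which is between those dates.
Step 6 — counting 10 days from Jun 25, 2009 (when newspaper notice is published) gives a deadline of Jul 5, 2009; Jul 3, 2009 is within that limit.
Step 7 — 5 and 20 days from Jul 3, 2009 (when the traffic study is submitted) are Jul 8, 2009 and Jul 23, 2009 respectively; done Jul 9, 2009, which is between those dates.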